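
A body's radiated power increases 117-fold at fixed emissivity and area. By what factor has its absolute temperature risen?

P ∝ T⁴ ⇒ T ∝ P^(1/4), so T scales by (117)^(1/4) = 3.29.

factor ≈ 3.29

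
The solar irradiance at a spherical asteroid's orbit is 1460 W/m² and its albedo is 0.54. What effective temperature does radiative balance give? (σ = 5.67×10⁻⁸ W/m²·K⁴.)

Power absorbed = (1−a)S·πR²; power emitted = 4πR²σT⁴. Equating and cancelling πR²:
T = ((1−a)S / 4σ)^(1/4) = (672 / (4 × 5.67×10⁻⁸))^(1/4) = (2.96×10^9)^(1/4).
T = 233 K.

T ≈ 233 K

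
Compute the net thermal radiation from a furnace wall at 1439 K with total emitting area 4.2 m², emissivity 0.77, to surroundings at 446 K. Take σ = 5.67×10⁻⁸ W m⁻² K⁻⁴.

Q = εσA(T⁴ − T_s⁴). T⁴ − T_s⁴ = (1439)⁴ − (446)⁴ = 4.29×10^12 − 3.96×10^10 = 4.25×10^12 K⁴.
Q = 0.77 × 5.67×10⁻⁸ × 4.20 × 4.25×10^12 = 7.79×10^5 W.

Q ≈ 7.79×10^5 W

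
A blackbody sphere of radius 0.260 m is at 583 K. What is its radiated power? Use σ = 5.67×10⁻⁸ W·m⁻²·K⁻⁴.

P ≈ 5560 W

A = 4πr² = 4π × (0.260)² = 0.849 m².
P = σAT⁴ = 5.67×10⁻⁸ × 0.849 × (583)⁴ = 5.67×10⁻⁸ × 0.849 × 1.16×10^11.
P = 5560 W.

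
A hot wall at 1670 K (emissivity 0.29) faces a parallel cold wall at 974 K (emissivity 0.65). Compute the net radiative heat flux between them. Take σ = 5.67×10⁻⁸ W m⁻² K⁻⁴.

q ≈ 97800 W/m²

For two large parallel gray plates, q = σ(T₁⁴ − T₂⁴) / (1/ε₁ + 1/ε₂ − 1).
1/ε₁ + 1/ε₂ − 1 = 1/0.29 + 1/0.65 − 1 = 3.987.
T₁⁴ − T₂⁴ = 7.78×10^12 − 9.00×10^11 = 6.88×10^12 K⁴.
q = 5.67×10⁻⁸ × 6.88×10^12 / 3.987 = 97800 W/m².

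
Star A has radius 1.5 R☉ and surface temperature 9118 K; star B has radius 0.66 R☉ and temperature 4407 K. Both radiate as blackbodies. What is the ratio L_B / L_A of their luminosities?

L_B/L_A ≈ 0.0106

L = 4πR²σT⁴ ∝ R²T⁴, so L_B/L_A = (0.66/1.5)² × (4407/9118)⁴ = 0.194 × 0.0546 = 0.0106.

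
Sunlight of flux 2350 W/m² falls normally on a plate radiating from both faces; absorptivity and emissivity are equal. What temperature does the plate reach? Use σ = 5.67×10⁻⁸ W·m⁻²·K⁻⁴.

T ≈ 379 K

Absorbed flux αS = emitted flux 2εσT⁴ per unit area; with α = ε this gives T = (S/2σ)^(1/4).
T = (2350 / (2 × 5.67×10⁻⁸))^(1/4) = (2.07×10^10)^(1/4).
T = 379 K.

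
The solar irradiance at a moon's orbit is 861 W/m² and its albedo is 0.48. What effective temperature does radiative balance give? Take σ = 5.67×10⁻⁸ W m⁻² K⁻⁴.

T ≈ 211 K

Power absorbed = (1−a)S·πR²; power emitted = 4πR²σT⁴. Equating and cancelling πR²:
T = ((1−a)S / 4σ)^(1/4) = (448 / (4 × 5.67×10⁻⁸))^(1/4) = (1.97×10^9)^(1/4).
T = 211 K.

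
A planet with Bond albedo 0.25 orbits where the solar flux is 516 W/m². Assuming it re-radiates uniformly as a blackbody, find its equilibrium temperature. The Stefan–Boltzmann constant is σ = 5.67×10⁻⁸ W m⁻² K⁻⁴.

Power absorbed = (1−a)S·πR²; power emitted = 4πR²σT⁴. Equating and cancelling πR²:
T = ((1−a)S / 4σ)^(1/4) = (387 / (4 × 5.67×10⁻⁸))^(1/4) = (1.71×10^9)^(1/4).
T = 203 K.

T ≈ 203 K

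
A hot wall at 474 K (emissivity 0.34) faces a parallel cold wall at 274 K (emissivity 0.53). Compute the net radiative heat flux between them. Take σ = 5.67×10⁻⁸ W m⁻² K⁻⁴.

q ≈ 664 W/m²

For two large parallel gray plates, q = σ(T₁⁴ − T₂⁴) / (1/ε₁ + 1/ε₂ − 1).
1/ε₁ + 1/ε₂ − 1 = 1/0.34 + 1/0.53 − 1 = 3.828.
T₁⁴ − T₂⁴ = 5.05×10^10 − 5.64×10^9 = 4.48×10^10 K⁴.
q = 5.67×10⁻⁸ × 4.48×10^10 / 3.828 = 664 W/m².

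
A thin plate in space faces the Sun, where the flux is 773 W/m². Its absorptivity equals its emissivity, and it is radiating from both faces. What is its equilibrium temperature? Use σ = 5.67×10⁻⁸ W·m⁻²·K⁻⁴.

Absorbed flux αS = emitted flux 2εσT⁴ per unit area; with α = ε this gives T = (S/2σ)^(1/4).
T = (773 / (2 × 5.67×10⁻⁸))^(1/4) = (6.82×10^9)^(1/4).
T = 287 K.

T ≈ 287 K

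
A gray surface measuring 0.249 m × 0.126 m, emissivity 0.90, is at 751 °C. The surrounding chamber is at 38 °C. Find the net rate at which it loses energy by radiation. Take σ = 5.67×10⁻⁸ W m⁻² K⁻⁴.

Q ≈ 1750 W

A = 0.249 × 0.126 = 0.0314 m².
Convert: 751 °C = 1024 K; 38 °C = 311 K.
Q = εσA(T⁴ − T_s⁴). T⁴ − T_s⁴ = (1024)⁴ − (311)⁴ = 1.10×10^12 − 9.35×10^9 = 1.09×10^12 K⁴.
Q = 0.90 × 5.67×10⁻⁸ × 0.0314 × 1.09×10^12 = 1750 W.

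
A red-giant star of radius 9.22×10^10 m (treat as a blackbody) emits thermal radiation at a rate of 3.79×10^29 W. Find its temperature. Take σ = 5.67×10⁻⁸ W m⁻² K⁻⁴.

T ≈ 2810 K

A = 4πr² = 4π × (9.22×10^10)² = 1.07×10^23 m².
From P = σAT⁴, T = (P / σA)^(1/4) = (3.79×10^29 / (5.67×10⁻⁸ × 1.07×10^23))^(1/4).
T = (6.26×10^13)^(1/4) = 2810 K.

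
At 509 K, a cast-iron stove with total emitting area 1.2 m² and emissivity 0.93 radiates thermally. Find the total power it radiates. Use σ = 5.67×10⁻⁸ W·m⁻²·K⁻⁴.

P ≈ 4250 W

P = εσAT⁴ = 0.93 × 5.67×10⁻⁸ × 1.20 × (509)⁴ = 0.93 × 5.67×10⁻⁸ × 1.20 × 6.71×10^10.
P = 4250 W.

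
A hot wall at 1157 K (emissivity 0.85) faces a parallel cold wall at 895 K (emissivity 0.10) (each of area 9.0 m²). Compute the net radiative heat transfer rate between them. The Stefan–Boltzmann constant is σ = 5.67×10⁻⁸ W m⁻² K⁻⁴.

For two large parallel gray plates, q = σ(T₁⁴ − T₂⁴) / (1/ε₁ + 1/ε₂ − 1).
1/ε₁ + 1/ε₂ − 1 = 1/0.85 + 1/0.10 − 1 = 10.18.
T₁⁴ − T₂⁴ = 1.79×10^12 − 6.42×10^11 = 1.15×10^12 K⁴.
q = 5.67×10⁻⁸ × 1.15×10^12 / 10.18 = 6410 W/m².
Q = q·A = 6410 × 9.0 = 57700 W.

Q ≈ 57700 W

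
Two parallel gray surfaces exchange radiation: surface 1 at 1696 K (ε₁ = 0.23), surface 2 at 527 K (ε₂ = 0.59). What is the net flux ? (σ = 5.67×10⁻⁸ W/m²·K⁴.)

q ≈ 92200 W/m²

For two large parallel gray plates, q = σ(T₁⁴ − T₂⁴) / (1/ε₁ + 1/ε₂ − 1).
1/ε₁ + 1/ε₂ − 1 = 1/0.23 + 1/0.59 − 1 = 5.043.
T₁⁴ − T₂⁴ = 8.27×10^12 − 7.71×10^10 = 8.20×10^12 K⁴.
q = 5.67×10⁻⁸ × 8.20×10^12 / 5.043 = 92200 W/m².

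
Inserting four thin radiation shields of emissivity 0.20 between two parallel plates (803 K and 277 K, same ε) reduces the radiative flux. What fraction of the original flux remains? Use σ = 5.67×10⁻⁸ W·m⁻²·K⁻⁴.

With N identical shields there are N+1 = 5 gaps in series, each with the same radiative resistance, so the flux falls to 1/(N+1) of its unshielded value.

ratio ≈ 0.200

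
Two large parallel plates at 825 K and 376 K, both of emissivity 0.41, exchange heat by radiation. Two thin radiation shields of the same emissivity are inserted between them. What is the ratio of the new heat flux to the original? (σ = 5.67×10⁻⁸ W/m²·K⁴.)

ratio ≈ 0.333

With N identical shields there are N+1 = 3 gaps in series, each with the same radiative resistance, so the flux falls to 1/(N+1) of its unshielded value.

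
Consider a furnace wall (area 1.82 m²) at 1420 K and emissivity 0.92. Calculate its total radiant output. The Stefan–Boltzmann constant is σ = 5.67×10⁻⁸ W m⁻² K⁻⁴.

P ≈ 3.86×10^5 W

P = εσAT⁴ = 0.92 × 5.67×10⁻⁸ × 1.82 × (1420)⁴ = 0.92 × 5.67×10⁻⁸ × 1.82 × 4.07×10^12.
P = 3.86×10^5 W.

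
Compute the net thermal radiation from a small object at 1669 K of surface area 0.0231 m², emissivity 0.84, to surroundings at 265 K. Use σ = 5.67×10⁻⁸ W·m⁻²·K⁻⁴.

Q ≈ 8530 W

Q = εσA(T⁴ − T_s⁴). T⁴ − T_s⁴ = (1669)⁴ − (265)⁴ = 7.76×10^12 − 4.93×10^9 = 7.75×10^12 K⁴.
Q = 0.84 × 5.67×10⁻⁸ × 0.0231 × 7.75×10^12 = 8530 W.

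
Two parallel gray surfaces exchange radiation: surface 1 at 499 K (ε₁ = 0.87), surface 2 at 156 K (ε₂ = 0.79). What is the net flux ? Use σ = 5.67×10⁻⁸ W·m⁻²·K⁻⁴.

q ≈ 2460 W/m²

For two large parallel gray plates, q = σ(T₁⁴ − T₂⁴) / (1/ε₁ + 1/ε₂ − 1).
1/ε₁ + 1/ε₂ − 1 = 1/0.87 + 1/0.79 − 1 = 1.415.
T₁⁴ − T₂⁴ = 6.20×10^10 − 5.92×10^8 = 6.14×10^10 K⁴.
q = 5.67×10⁻⁸ × 6.14×10^10 / 1.415 = 2460 W/m².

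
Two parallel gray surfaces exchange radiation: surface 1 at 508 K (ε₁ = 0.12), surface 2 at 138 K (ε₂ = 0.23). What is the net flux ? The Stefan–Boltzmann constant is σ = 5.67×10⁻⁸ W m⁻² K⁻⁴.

For two large parallel gray plates, q = σ(T₁⁴ − T₂⁴) / (1/ε₁ + 1/ε₂ − 1).
1/ε₁ + 1/ε₂ − 1 = 1/0.12 + 1/0.23 − 1 = 11.68.
T₁⁴ − T₂⁴ = 6.66×10^10 − 3.63×10^8 = 6.62×10^10 K⁴.
q = 5.67×10⁻⁸ × 6.62×10^10 / 11.68 = 321 W/m².

q ≈ 321 W/m²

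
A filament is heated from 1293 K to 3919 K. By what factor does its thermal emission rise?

ratio ≈ 84.4

P ∝ T⁴, so the ratio is (3919/1293)⁴ = (3.031)⁴ = 84.4.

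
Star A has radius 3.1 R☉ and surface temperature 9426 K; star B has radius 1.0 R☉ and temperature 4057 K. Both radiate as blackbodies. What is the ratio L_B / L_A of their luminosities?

L_B/L_A ≈ 3.57×10^-3

L = 4πR²σT⁴ ∝ R²T⁴, so L_B/L_A = (1.0/3.1)² × (4057/9426)⁴ = 0.104 × 0.0343 = 3.57×10^-3.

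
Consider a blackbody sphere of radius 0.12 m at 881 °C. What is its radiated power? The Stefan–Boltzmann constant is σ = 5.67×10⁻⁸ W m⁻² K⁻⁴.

A = 4πr² = 4π × (0.12)² = 0.181 m².
881 °C = 1154 K.
P = σAT⁴ = 5.67×10⁻⁸ × 0.181 × (1154)⁴ = 5.67×10⁻⁸ × 0.181 × 1.77×10^12.
P = 18200 W.

P ≈ 18200 W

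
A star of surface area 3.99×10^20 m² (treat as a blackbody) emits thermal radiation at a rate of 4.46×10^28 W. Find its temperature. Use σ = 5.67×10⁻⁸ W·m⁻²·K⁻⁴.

T ≈ 6660 K

From P = σAT⁴, T = (P / σA)^(1/4) = (4.46×10^28 / (5.67×10⁻⁸ × 3.99×10^20))^(1/4).
T = (1.97×10^15)^(1/4) = 6660 K.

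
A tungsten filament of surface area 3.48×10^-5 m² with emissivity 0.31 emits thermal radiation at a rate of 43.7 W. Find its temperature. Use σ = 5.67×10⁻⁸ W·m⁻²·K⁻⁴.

T ≈ 2910 K

From P = εσAT⁴, T = (P / εσA)^(1/4) = (43.7 / (0.31 × 5.67×10⁻⁸ × 3.48×10^-5))^(1/4).
T = (7.14×10^13)^(1/4) = 2910 K.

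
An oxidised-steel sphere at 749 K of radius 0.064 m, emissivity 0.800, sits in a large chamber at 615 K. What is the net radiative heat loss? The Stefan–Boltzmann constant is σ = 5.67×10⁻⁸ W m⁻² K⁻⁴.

Q ≈ 401 W

A = 4πr² = 4π × (0.064)² = 0.0515 m².
Q = εσA(T⁴ − T_s⁴). T⁴ − T_s⁴ = (749)⁴ − (615)⁴ = 3.15×10^11 − 1.43×10^11 = 1.72×10^11 K⁴.
Q = 0.800 × 5.67×10⁻⁸ × 0.0515 × 1.72×10^11 = 401 W.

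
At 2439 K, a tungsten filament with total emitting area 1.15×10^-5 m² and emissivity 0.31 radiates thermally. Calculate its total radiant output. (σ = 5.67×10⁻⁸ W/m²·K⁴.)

Stefan–Boltzmann: P = εσAT⁴ = 0.31 × 5.67×10⁻⁸ × 1.15×10^-5 × (2439)⁴ = 0.31 × 5.67×10⁻⁸ × 1.15×10^-5 × 3.54×10^13.
P = 7.15 W.

P ≈ 7.15 W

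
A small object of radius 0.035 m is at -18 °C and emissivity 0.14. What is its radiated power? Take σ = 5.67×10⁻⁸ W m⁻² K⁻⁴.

A = 4πr² = 4π × (0.035)² = 0.0154 m².
-18 °C = 255 K.
Stefan–Boltzmann: P = εσAT⁴ = 0.14 × 5.67×10⁻⁸ × 0.0154 × (255)⁴ = 0.14 × 5.67×10⁻⁸ × 0.0154 × 4.23×10^9.
P = 0.517 W.

P ≈ 0.517 W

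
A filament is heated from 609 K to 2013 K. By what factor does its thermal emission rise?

P ∝ T⁴, so the ratio is (2013/609)⁴ = (3.305)⁴ = 119.

ratio ≈ 119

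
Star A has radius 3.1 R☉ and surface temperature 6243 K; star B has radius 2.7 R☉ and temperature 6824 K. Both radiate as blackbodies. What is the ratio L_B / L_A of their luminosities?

L_B/L_A ≈ 1.08

L = 4πR²σT⁴ ∝ R²T⁴, so L_B/L_A = (2.7/3.1)² × (6824/6243)⁴ = 0.759 × 1.43 = 1.08.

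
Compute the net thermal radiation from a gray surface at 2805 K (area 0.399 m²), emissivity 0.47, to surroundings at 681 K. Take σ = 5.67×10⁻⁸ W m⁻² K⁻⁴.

Q ≈ 6.56×10^5 W

Q = εσA(T⁴ − T_s⁴). T⁴ − T_s⁴ = (2805)⁴ − (681)⁴ = 6.19×10^13 − 2.15×10^11 = 6.17×10^13 K⁴.
Q = 0.47 × 5.67×10⁻⁸ × 0.399 × 6.17×10^13 = 6.56×10^5 W.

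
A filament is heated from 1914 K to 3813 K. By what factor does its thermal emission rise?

P ∝ T⁴, so the ratio is (3813/1914)⁴ = (1.992)⁴ = 15.8.

ratio ≈ 15.8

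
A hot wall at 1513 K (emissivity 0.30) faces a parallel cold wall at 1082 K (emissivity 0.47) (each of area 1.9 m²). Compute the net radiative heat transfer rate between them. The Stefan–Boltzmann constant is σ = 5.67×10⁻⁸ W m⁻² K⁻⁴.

Q ≈ 93500 W

For two large parallel gray plates, q = σ(T₁⁴ − T₂⁴) / (1/ε₁ + 1/ε₂ − 1).
1/ε₁ + 1/ε₂ − 1 = 1/0.30 + 1/0.47 − 1 = 4.461.
T₁⁴ − T₂⁴ = 5.24×10^12 − 1.37×10^12 = 3.87×10^12 K⁴.
q = 5.67×10⁻⁸ × 3.87×10^12 / 4.461 = 49200 W/m².
Q = q·A = 49200 × 1.9 = 93500 W.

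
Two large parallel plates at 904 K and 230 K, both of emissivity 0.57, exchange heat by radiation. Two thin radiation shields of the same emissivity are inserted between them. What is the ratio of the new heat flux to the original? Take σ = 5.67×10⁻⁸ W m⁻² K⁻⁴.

With N identical shields there are N+1 = 3 gaps in series, each with the same radiative resistance, so the flux falls to 1/(N+1) of its unshielded value.

ratio ≈ 0.333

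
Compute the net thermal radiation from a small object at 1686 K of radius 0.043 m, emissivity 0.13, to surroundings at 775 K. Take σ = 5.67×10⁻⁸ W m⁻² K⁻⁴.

Q ≈ 1320 W

A = 4πr² = 4π × (0.043)² = 0.0232 m².
Q = εσA(T⁴ − T_s⁴). T⁴ − T_s⁴ = (1686)⁴ − (775)⁴ = 8.08×10^12 − 3.61×10^11 = 7.72×10^12 K⁴.
Q = 0.13 × 5.67×10⁻⁸ × 0.0232 × 7.72×10^12 = 1320 W.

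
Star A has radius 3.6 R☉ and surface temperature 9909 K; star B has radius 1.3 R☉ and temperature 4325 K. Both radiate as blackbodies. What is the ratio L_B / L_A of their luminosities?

L = 4πR²σT⁴ ∝ R²T⁴, so L_B/L_A = (1.3/3.6)² × (4325/9909)⁴ = 0.130 × 0.0363 = 4.73×10^-3.

L_B/L_A ≈ 4.73×10^-3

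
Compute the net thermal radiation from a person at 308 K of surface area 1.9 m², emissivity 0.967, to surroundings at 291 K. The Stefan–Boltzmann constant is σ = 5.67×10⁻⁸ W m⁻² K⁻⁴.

Q = εσA(T⁴ − T_s⁴). T⁴ − T_s⁴ = (308)⁴ − (291)⁴ = 9.00×10^9 − 7.17×10^9 = 1.83×10^9 K⁴.
Q = 0.967 × 5.67×10⁻⁸ × 1.90 × 1.83×10^9 = 190 W.

Q ≈ 190 W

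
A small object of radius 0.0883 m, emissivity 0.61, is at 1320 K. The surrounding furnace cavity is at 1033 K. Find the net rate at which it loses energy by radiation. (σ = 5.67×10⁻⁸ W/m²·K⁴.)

A = 4πr² = 4π × (0.0883)² = 0.0980 m².
Q = εσA(T⁴ − T_s⁴). T⁴ − T_s⁴ = (1320)⁴ − (1033)⁴ = 3.04×10^12 − 1.14×10^12 = 1.90×10^12 K⁴.
Q = 0.61 × 5.67×10⁻⁸ × 0.0980 × 1.90×10^12 = 6430 W.

Q ≈ 6430 W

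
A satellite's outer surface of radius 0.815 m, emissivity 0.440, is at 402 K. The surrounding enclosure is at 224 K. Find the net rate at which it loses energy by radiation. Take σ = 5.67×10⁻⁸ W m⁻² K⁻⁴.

Q ≈ 4910 W

A = 4πr² = 4π × (0.815)² = 8.35 m².
Q = εσA(T⁴ − T_s⁴). T⁴ − T_s⁴ = (402)⁴ − (224)⁴ = 2.61×10^10 − 2.52×10^9 = 2.36×10^10 K⁴.
Q = 0.440 × 5.67×10⁻⁸ × 8.35 × 2.36×10^10 = 4910 W.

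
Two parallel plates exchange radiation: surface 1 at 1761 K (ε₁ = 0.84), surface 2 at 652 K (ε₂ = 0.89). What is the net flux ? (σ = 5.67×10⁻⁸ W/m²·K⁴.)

q ≈ 4.07×10^5 W/m²

For two large parallel gray plates, q = σ(T₁⁴ − T₂⁴) / (1/ε₁ + 1/ε₂ − 1).
1/ε₁ + 1/ε₂ − 1 = 1/0.84 + 1/0.89 − 1 = 1.314.
T₁⁴ − T₂⁴ = 9.62×10^12 − 1.81×10^11 = 9.44×10^12 K⁴.
q = 5.67×10⁻⁸ × 9.44×10^12 / 1.314 = 4.07×10^5 W/m².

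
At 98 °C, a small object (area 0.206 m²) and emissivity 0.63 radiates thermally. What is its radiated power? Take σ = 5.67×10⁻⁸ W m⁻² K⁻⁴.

P ≈ 139 W

98 °C = 371 K.
Stefan–Boltzmann: P = εσAT⁴ = 0.63 × 5.67×10⁻⁸ × 0.206 × (371)⁴ = 0.63 × 5.67×10⁻⁸ × 0.206 × 1.89×10^10.
P = 139 W.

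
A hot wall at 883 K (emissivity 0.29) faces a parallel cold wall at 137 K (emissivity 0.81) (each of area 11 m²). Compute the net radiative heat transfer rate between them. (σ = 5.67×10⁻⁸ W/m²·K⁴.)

For two large parallel gray plates, q = σ(T₁⁴ − T₂⁴) / (1/ε₁ + 1/ε₂ − 1).
1/ε₁ + 1/ε₂ − 1 = 1/0.29 + 1/0.81 − 1 = 3.683.
T₁⁴ − T₂⁴ = 6.08×10^11 − 3.52×10^8 = 6.08×10^11 K⁴.
q = 5.67×10⁻⁸ × 6.08×10^11 / 3.683 = 9350 W/m².
Q = q·A = 9350 × 11 = 1.03×10^5 W.

Q ≈ 1.03×10^5 W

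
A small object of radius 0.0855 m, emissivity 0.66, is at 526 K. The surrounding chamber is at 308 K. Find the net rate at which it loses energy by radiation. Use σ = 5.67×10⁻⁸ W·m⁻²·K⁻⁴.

A = 4πr² = 4π × (0.0855)² = 0.0919 m².
Q = εσA(T⁴ − T_s⁴). T⁴ − T_s⁴ = (526)⁴ − (308)⁴ = 7.65×10^10 − 9.00×10^9 = 6.76×10^10 K⁴.
Q = 0.66 × 5.67×10⁻⁸ × 0.0919 × 6.76×10^10 = 232 W.

Q ≈ 232 W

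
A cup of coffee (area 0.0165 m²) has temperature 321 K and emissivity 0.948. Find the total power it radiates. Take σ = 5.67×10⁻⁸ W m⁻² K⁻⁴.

P = εσAT⁴ = 0.948 × 5.67×10⁻⁸ × 0.0165 × (321)⁴ = 0.948 × 5.67×10⁻⁸ × 0.0165 × 1.06×10^10.
P = 9.42 W.

P ≈ 9.42 W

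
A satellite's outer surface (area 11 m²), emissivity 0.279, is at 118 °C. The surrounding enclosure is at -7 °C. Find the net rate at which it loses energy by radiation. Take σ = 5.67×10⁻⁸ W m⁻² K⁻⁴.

Convert: 118 °C = 391 K; -7 °C = 266 K.
Q = εσA(T⁴ − T_s⁴). T⁴ − T_s⁴ = (391)⁴ − (266)⁴ = 2.34×10^10 − 5.01×10^9 = 1.84×10^10 K⁴.
Q = 0.279 × 5.67×10⁻⁸ × 11.0 × 1.84×10^10 = 3200 W.

Q ≈ 3200 W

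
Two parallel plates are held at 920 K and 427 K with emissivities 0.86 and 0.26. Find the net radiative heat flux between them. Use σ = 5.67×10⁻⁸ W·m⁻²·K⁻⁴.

q ≈ 9660 W/m²

For two large parallel gray plates, q = σ(T₁⁴ − T₂⁴) / (1/ε₁ + 1/ε₂ − 1).
1/ε₁ + 1/ε₂ − 1 = 1/0.86 + 1/0.26 − 1 = 4.009.
T₁⁴ − T₂⁴ = 7.16×10^11 − 3.32×10^10 = 6.83×10^11 K⁴.
q = 5.67×10⁻⁸ × 6.83×10^11 / 4.009 = 9660 W/m².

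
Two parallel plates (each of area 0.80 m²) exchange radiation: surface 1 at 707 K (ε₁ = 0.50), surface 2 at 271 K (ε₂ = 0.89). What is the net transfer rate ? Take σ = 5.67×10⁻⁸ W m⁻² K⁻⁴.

For two large parallel gray plates, q = σ(T₁⁴ − T₂⁴) / (1/ε₁ + 1/ε₂ − 1).
1/ε₁ + 1/ε₂ − 1 = 1/0.50 + 1/0.89 − 1 = 2.124.
T₁⁴ − T₂⁴ = 2.50×10^11 − 5.39×10^9 = 2.44×10^11 K⁴.
q = 5.67×10⁻⁸ × 2.44×10^11 / 2.124 = 6530 W/m².
Q = q·A = 6530 × 0.80 = 5220 W.

Q ≈ 5220 W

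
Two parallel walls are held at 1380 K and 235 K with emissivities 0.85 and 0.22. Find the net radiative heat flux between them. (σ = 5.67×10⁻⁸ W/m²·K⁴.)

For two large parallel gray plates, q = σ(T₁⁴ − T₂⁴) / (1/ε₁ + 1/ε₂ − 1).
1/ε₁ + 1/ε₂ − 1 = 1/0.85 + 1/0.22 − 1 = 4.722.
T₁⁴ − T₂⁴ = 3.63×10^12 − 3.05×10^9 = 3.62×10^12 K⁴.
q = 5.67×10⁻⁸ × 3.62×10^12 / 4.722 = 43500 W/m².

q ≈ 43500 W/m²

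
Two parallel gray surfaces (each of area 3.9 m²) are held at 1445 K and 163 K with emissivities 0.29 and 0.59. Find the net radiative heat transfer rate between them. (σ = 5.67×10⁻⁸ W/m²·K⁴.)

For two large parallel gray plates, q = σ(T₁⁴ − T₂⁴) / (1/ε₁ + 1/ε₂ − 1).
1/ε₁ + 1/ε₂ − 1 = 1/0.29 + 1/0.59 − 1 = 4.143.
T₁⁴ − T₂⁴ = 4.36×10^12 − 7.06×10^8 = 4.36×10^12 K⁴.
q = 5.67×10⁻⁸ × 4.36×10^12 / 4.143 = 59700 W/m².
Q = q·A = 59700 × 3.9 = 2.33×10^5 W.

Q ≈ 2.33×10^5 W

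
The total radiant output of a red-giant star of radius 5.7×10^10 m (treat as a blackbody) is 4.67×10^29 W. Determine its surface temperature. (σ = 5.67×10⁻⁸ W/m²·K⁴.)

A = 4πr² = 4π × (5.7×10^10)² = 4.08×10^22 m².
From P = σAT⁴, T = (P / σA)^(1/4) = (4.67×10^29 / (5.67×10⁻⁸ × 4.08×10^22))^(1/4).
T = (2.02×10^14)^(1/4) = 3770 K.

T ≈ 3770 K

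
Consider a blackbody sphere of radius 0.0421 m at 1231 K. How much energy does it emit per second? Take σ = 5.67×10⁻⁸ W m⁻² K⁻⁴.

P ≈ 2900 W

A = 4πr² = 4π × (0.0421)² = 0.0223 m².
P = σAT⁴ = 5.67×10⁻⁸ × 0.0223 × (1231)⁴ = 5.67×10⁻⁸ × 0.0223 × 2.30×10^12.
P = 2900 W.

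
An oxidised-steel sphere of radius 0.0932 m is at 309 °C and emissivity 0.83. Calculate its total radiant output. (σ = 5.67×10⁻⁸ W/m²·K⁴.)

A = 4πr² = 4π × (0.0932)² = 0.109 m².
309 °C = 582 K.
P = εσAT⁴ = 0.83 × 5.67×10⁻⁸ × 0.109 × (582)⁴ = 0.83 × 5.67×10⁻⁸ × 0.109 × 1.15×10^11.
P = 589 W.

P ≈ 589 W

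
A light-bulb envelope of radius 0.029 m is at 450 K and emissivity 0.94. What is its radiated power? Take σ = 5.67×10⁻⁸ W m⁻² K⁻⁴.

P ≈ 23.1 W

A = 4πr² = 4π × (0.029)² = 0.0106 m².
P = εσAT⁴ = 0.94 × 5.67×10⁻⁸ × 0.0106 × (450)⁴ = 0.94 × 5.67×10⁻⁸ × 0.0106 × 4.10×10^10.
P = 23.1 W.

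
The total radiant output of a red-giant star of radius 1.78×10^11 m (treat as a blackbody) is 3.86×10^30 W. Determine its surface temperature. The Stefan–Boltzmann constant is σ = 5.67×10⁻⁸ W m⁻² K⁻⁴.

T ≈ 3620 K

A = 4πr² = 4π × (1.78×10^11)² = 3.98×10^23 m².
From P = σAT⁴, T = (P / σA)^(1/4) = (3.86×10^30 / (5.67×10⁻⁸ × 3.98×10^23))^(1/4).
T = (1.71×10^14)^(1/4) = 3620 K.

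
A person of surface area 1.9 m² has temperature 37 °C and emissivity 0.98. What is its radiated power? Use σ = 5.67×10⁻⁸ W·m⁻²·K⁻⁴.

37 °C = 310 K.
Stefan–Boltzmann: P = εσAT⁴ = 0.98 × 5.67×10⁻⁸ × 1.90 × (310)⁴ = 0.98 × 5.67×10⁻⁸ × 1.90 × 9.24×10^9.
P = 975 W.

P ≈ 975 W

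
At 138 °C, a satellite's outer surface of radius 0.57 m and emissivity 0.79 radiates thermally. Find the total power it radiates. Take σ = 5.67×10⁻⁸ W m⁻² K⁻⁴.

A = 4πr² = 4π × (0.57)² = 4.08 m².
138 °C = 411 K.
P = εσAT⁴ = 0.79 × 5.67×10⁻⁸ × 4.08 × (411)⁴ = 0.79 × 5.67×10⁻⁸ × 4.08 × 2.85×10^10.
P = 5220 W.

P ≈ 5220 W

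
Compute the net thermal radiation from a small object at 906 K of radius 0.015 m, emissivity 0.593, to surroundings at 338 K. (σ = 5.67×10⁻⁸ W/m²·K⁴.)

A = 4πr² = 4π × (0.015)² = 2.83×10^-3 m².
Q = εσA(T⁴ − T_s⁴). T⁴ − T_s⁴ = (906)⁴ − (338)⁴ = 6.74×10^11 − 1.31×10^10 = 6.61×10^11 K⁴.
Q = 0.593 × 5.67×10⁻⁸ × 2.83×10^-3 × 6.61×10^11 = 62.8 W.

Q ≈ 62.8 W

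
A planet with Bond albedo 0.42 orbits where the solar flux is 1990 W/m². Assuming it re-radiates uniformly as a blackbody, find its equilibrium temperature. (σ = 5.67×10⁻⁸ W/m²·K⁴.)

Power absorbed = (1−a)S·πR²; power emitted = 4πR²σT⁴. Equating and cancelling πR²:
T = ((1−a)S / 4σ)^(1/4) = (1150 / (4 × 5.67×10⁻⁸))^(1/4) = (5.09×10^9)^(1/4).
T = 267 K.

T ≈ 267 K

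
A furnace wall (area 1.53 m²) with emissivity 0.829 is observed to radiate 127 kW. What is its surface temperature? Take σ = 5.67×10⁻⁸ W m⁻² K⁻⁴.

T ≈ 1150 K

From P = εσAT⁴, T = (P / εσA)^(1/4) = (1.27×10^5 / (0.829 × 5.67×10⁻⁸ × 1.53))^(1/4).
T = (1.77×10^12)^(1/4) = 1150 K.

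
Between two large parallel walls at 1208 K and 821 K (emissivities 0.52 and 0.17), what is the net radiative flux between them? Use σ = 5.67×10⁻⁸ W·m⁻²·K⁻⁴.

For two large parallel gray plates, q = σ(T₁⁴ − T₂⁴) / (1/ε₁ + 1/ε₂ − 1).
1/ε₁ + 1/ε₂ − 1 = 1/0.52 + 1/0.17 − 1 = 6.805.
T₁⁴ − T₂⁴ = 2.13×10^12 − 4.54×10^11 = 1.68×10^12 K⁴.
q = 5.67×10⁻⁸ × 1.68×10^12 / 6.805 = 14000 W/m².

q ≈ 14000 W/m²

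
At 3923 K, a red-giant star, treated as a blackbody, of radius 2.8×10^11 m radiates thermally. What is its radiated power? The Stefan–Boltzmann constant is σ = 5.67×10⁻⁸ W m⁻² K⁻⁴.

P ≈ 1.32×10^31 W

A = 4πr² = 4π × (2.8×10^11)² = 9.85×10^23 m².
P = σAT⁴ = 5.67×10⁻⁸ × 9.85×10^23 × (3923)⁴ = 5.67×10⁻⁸ × 9.85×10^23 × 2.37×10^14.
P = 1.32×10^31 W.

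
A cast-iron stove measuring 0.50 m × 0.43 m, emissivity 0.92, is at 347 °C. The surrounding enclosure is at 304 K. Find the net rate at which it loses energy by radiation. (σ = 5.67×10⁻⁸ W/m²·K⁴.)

A = 0.50 × 0.43 = 0.215 m².
Convert: 347 °C = 620 K.
Q = εσA(T⁴ − T_s⁴). T⁴ − T_s⁴ = (620)⁴ − (304)⁴ = 1.48×10^11 − 8.54×10^9 = 1.39×10^11 K⁴.
Q = 0.92 × 5.67×10⁻⁸ × 0.215 × 1.39×10^11 = 1560 W.

Q ≈ 1560 W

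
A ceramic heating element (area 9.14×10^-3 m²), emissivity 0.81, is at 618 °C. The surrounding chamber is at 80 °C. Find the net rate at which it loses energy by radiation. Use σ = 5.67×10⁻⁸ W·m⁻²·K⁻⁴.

Convert: 618 °C = 891 K; 80 °C = 353 K.
Q = εσA(T⁴ − T_s⁴). T⁴ − T_s⁴ = (891)⁴ − (353)⁴ = 6.30×10^11 − 1.55×10^10 = 6.15×10^11 K⁴.
Q = 0.81 × 5.67×10⁻⁸ × 9.14×10^-3 × 6.15×10^11 = 258 W.

Q ≈ 258 W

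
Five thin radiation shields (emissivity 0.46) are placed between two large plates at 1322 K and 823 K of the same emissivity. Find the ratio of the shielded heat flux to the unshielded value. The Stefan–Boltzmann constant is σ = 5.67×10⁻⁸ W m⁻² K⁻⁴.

With N identical shields there are N+1 = 6 gaps in series, each with the same radiative resistance, so the flux falls to 1/(N+1) of its unshielded value.

ratio ≈ 0.167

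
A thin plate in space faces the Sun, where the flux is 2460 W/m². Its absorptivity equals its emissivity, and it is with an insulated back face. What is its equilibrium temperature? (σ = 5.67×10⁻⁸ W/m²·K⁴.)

Absorbed flux αS = emitted flux εσT⁴ (one radiating face); with α = ε, T = (S/σ)^(1/4).
T = (2460 / 5.67×10⁻⁸)^(1/4) = (4.34×10^10)^(1/4).
T = 456 K.

T ≈ 456 K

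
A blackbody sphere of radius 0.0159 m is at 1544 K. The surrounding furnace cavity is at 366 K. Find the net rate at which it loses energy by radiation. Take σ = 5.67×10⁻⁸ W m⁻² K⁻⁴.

A = 4πr² = 4π × (0.0159)² = 3.18×10^-3 m².
Q = σA(T⁴ − T_s⁴). T⁴ − T_s⁴ = (1544)⁴ − (366)⁴ = 5.68×10^12 − 1.79×10^10 = 5.67×10^12 K⁴.
Q = 5.67×10⁻⁸ × 3.18×10^-3 × 5.67×10^12 = 1020 W.

Q ≈ 1020 W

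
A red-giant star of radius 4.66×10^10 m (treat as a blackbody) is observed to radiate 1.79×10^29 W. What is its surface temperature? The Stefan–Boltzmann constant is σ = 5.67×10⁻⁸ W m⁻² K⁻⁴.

T ≈ 3280 K

A = 4πr² = 4π × (4.66×10^10)² = 2.73×10^22 m².
From P = σAT⁴, T = (P / σA)^(1/4) = (1.79×10^29 / (5.67×10⁻⁸ × 2.73×10^22))^(1/4).
T = (1.16×10^14)^(1/4) = 3280 K.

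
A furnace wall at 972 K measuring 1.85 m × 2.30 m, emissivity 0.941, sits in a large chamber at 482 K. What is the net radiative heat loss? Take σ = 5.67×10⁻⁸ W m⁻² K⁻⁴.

A = 1.85 × 2.30 = 4.25 m².
Q = εσA(T⁴ − T_s⁴). T⁴ − T_s⁴ = (972)⁴ − (482)⁴ = 8.93×10^11 − 5.40×10^10 = 8.39×10^11 K⁴.
Q = 0.941 × 5.67×10⁻⁸ × 4.25 × 8.39×10^11 = 1.90×10^5 W.

Q ≈ 1.90×10^5 W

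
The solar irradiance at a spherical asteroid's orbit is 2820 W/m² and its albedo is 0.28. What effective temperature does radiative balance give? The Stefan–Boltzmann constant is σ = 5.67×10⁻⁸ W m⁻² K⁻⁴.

T ≈ 308 K

Power absorbed = (1−a)S·πR²; power emitted = 4πR²σT⁴. Equating and cancelling πR²:
T = ((1−a)S / 4σ)^(1/4) = (2030 / (4 × 5.67×10⁻⁸))^(1/4) = (8.95×10^9)^(1/4).
T = 308 K.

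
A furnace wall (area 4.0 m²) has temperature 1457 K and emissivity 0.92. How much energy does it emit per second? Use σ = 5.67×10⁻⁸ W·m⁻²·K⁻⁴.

P ≈ 9.40×10^5 W

P = εσAT⁴ = 0.92 × 5.67×10⁻⁸ × 4.00 × (1457)⁴ = 0.92 × 5.67×10⁻⁸ × 4.00 × 4.51×10^12.
P = 9.40×10^5 W.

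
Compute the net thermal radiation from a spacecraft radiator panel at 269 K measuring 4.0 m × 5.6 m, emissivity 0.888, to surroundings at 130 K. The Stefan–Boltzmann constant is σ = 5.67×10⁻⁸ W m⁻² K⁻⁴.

A = 4.0 × 5.6 = 22.4 m².
Q = εσA(T⁴ − T_s⁴). T⁴ − T_s⁴ = (269)⁴ − (130)⁴ = 5.24×10^9 − 2.86×10^8 = 4.95×10^9 K⁴.
Q = 0.888 × 5.67×10⁻⁸ × 22.4 × 4.95×10^9 = 5580 W.

Q ≈ 5580 W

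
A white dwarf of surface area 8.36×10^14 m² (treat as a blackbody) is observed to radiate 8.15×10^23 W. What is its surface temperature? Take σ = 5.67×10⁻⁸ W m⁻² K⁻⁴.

T ≈ 11500 K

From P = σAT⁴, T = (P / σA)^(1/4) = (8.15×10^23 / (5.67×10⁻⁸ × 8.36×10^14))^(1/4).
T = (1.72×10^16)^(1/4) = 11500 K.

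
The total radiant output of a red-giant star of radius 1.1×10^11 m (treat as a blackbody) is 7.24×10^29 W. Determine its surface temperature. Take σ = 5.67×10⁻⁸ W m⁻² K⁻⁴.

T ≈ 3030 K

A = 4πr² = 4π × (1.1×10^11)² = 1.52×10^23 m².
From P = σAT⁴, T = (P / σA)^(1/4) = (7.24×10^29 / (5.67×10⁻⁸ × 1.52×10^23))^(1/4).
T = (8.40×10^13)^(1/4) = 3030 K.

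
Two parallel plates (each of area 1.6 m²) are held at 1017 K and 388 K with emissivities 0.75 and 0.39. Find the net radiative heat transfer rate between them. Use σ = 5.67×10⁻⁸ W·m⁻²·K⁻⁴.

Q ≈ 32800 W

For two large parallel gray plates, q = σ(T₁⁴ − T₂⁴) / (1/ε₁ + 1/ε₂ − 1).
1/ε₁ + 1/ε₂ − 1 = 1/0.75 + 1/0.39 − 1 = 2.897.
T₁⁴ − T₂⁴ = 1.07×10^12 − 2.27×10^10 = 1.05×10^12 K⁴.
q = 5.67×10⁻⁸ × 1.05×10^12 / 2.897 = 20500 W/m².
Q = q·A = 20500 × 1.6 = 32800 W.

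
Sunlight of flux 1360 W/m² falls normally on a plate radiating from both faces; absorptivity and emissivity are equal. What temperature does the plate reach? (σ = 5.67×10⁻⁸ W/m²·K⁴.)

T ≈ 331 K

Absorbed flux αS = emitted flux 2εσT⁴ per unit area; with α = ε this gives T = (S/2σ)^(1/4).
T = (1360 / (2 × 5.67×10⁻⁸))^(1/4) = (1.20×10^10)^(1/4).
T = 331 K.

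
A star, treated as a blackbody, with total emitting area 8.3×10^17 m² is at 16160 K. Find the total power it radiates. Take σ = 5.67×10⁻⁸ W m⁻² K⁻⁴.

P ≈ 3.21×10^27 W

P = σAT⁴ = 5.67×10⁻⁸ × 8.30×10^17 × (16160)⁴ = 5.67×10⁻⁸ × 8.30×10^17 × 6.82×10^16.
P = 3.21×10^27 W.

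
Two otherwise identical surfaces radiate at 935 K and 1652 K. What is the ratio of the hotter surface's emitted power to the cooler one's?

P ∝ T⁴, so the ratio is (1652/935)⁴ = (1.767)⁴ = 9.75.

ratio ≈ 9.75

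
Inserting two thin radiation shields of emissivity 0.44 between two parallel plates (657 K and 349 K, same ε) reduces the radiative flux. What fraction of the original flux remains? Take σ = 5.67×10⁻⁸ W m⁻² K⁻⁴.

With N identical shields there are N+1 = 3 gaps in series, each with the same radiative resistance, so the flux falls to 1/(N+1) of its unshielded value.

ratio ≈ 0.333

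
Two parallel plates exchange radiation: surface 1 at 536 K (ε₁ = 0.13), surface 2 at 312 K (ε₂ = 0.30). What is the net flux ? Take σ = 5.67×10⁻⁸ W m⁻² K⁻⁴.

q ≈ 413 W/m²

For two large parallel gray plates, q = σ(T₁⁴ − T₂⁴) / (1/ε₁ + 1/ε₂ − 1).
1/ε₁ + 1/ε₂ − 1 = 1/0.13 + 1/0.30 − 1 = 10.03.
T₁⁴ − T₂⁴ = 8.25×10^10 − 9.48×10^9 = 7.31×10^10 K⁴.
q = 5.67×10⁻⁸ × 7.31×10^10 / 10.03 = 413 W/m².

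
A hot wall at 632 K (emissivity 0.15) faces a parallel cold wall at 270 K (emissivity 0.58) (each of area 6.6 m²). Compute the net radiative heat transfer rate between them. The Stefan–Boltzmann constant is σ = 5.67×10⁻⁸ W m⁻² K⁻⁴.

Q ≈ 7810 W

For two large parallel gray plates, q = σ(T₁⁴ − T₂⁴) / (1/ε₁ + 1/ε₂ − 1).
1/ε₁ + 1/ε₂ − 1 = 1/0.15 + 1/0.58 − 1 = 7.391.
T₁⁴ − T₂⁴ = 1.60×10^11 − 5.31×10^9 = 1.54×10^11 K⁴.
q = 5.67×10⁻⁸ × 1.54×10^11 / 7.391 = 1180 W/m².
Q = q·A = 1180 × 6.6 = 7810 W.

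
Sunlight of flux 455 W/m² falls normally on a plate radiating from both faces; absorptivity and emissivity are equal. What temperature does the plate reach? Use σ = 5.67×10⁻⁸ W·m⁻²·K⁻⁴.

T ≈ 252 K

Absorbed flux αS = emitted flux 2εσT⁴ per unit area; with α = ε this gives T = (S/2σ)^(1/4).
T = (455 / (2 × 5.67×10⁻⁸))^(1/4) = (4.01×10^9)^(1/4).
T = 252 K.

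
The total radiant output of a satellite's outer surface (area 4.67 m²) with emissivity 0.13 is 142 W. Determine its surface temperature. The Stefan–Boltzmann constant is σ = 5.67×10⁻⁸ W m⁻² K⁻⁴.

T ≈ 253 K

From P = εσAT⁴, T = (P / εσA)^(1/4) = (142 / (0.13 × 5.67×10⁻⁸ × 4.67))^(1/4).
T = (4.13×10^9)^(1/4) = 253 K.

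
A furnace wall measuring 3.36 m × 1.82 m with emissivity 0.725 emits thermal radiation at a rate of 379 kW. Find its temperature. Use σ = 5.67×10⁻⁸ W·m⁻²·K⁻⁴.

A = 3.36 × 1.82 = 6.12 m².
From P = εσAT⁴, T = (P / εσA)^(1/4) = (3.79×10^5 / (0.725 × 5.67×10⁻⁸ × 6.12))^(1/4).
T = (1.51×10^12)^(1/4) = 1110 K.

T ≈ 1110 K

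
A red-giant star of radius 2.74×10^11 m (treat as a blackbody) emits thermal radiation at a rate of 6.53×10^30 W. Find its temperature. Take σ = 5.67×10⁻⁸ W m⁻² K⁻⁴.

T ≈ 3320 K

A = 4πr² = 4π × (2.74×10^11)² = 9.43×10^23 m².
From P = σAT⁴, T = (P / σA)^(1/4) = (6.53×10^30 / (5.67×10⁻⁸ × 9.43×10^23))^(1/4).
T = (1.22×10^14)^(1/4) = 3320 K.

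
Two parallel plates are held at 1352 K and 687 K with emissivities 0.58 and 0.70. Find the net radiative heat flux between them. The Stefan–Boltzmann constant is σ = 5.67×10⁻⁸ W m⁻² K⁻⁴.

For two large parallel gray plates, q = σ(T₁⁴ − T₂⁴) / (1/ε₁ + 1/ε₂ − 1).
1/ε₁ + 1/ε₂ − 1 = 1/0.58 + 1/0.70 − 1 = 2.153.
T₁⁴ − T₂⁴ = 3.34×10^12 − 2.23×10^11 = 3.12×10^12 K⁴.
q = 5.67×10⁻⁸ × 3.12×10^12 / 2.153 = 82100 W/m².

q ≈ 82100 W/m²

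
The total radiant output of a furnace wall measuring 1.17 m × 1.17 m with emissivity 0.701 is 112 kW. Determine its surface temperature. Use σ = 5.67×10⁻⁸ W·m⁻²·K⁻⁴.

A = 1.17 × 1.17 = 1.37 m².
From P = εσAT⁴, T = (P / εσA)^(1/4) = (1.12×10^5 / (0.701 × 5.67×10⁻⁸ × 1.37))^(1/4).
T = (2.06×10^12)^(1/4) = 1200 K.

T ≈ 1200 K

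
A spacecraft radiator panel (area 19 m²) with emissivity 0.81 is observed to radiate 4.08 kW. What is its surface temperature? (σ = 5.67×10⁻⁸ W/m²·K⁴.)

T ≈ 261 K

From P = εσAT⁴, T = (P / εσA)^(1/4) = (4080 / (0.81 × 5.67×10⁻⁸ × 19.0))^(1/4).
T = (4.68×10^9)^(1/4) = 261 K.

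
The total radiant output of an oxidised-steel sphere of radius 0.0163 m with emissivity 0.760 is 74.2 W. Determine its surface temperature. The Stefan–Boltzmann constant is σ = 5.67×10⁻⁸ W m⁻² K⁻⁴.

A = 4πr² = 4π × (0.0163)² = 3.34×10^-3 m².
From P = εσAT⁴, T = (P / εσA)^(1/4) = (74.2 / (0.760 × 5.67×10⁻⁸ × 3.34×10^-3))^(1/4).
T = (5.16×10^11)^(1/4) = 847 K.

T ≈ 847 K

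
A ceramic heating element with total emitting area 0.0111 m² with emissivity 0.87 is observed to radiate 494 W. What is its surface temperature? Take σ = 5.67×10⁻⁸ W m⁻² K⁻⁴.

From P = εσAT⁴, T = (P / εσA)^(1/4) = (494 / (0.87 × 5.67×10⁻⁸ × 0.0111))^(1/4).
T = (9.02×10^11)^(1/4) = 975 K.

T ≈ 975 K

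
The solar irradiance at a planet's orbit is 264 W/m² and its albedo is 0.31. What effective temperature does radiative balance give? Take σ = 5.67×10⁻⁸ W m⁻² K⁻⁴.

T ≈ 168 K

Power absorbed = (1−a)S·πR²; power emitted = 4πR²σT⁴. Equating and cancelling πR²:
T = ((1−a)S / 4σ)^(1/4) = (182 / (4 × 5.67×10⁻⁸))^(1/4) = (8.03×10^8)^(1/4).
T = 168 K.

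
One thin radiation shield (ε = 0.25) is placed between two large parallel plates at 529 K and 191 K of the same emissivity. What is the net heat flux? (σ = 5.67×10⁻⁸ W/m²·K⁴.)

q ≈ 312 W/m²

Each of the 2 gaps contributes resistance (2/ε − 1) = 2/0.25 − 1 = 7.000; total = 14.00.
q = σ(T₁⁴ − T₂⁴) / 14.00 = 5.67×10⁻⁸ × 7.70×10^10 / 14.00 = 312 W/m².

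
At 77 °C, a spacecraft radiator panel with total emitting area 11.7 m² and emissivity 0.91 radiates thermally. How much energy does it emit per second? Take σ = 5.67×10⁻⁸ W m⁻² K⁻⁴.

77 °C = 350 K.
P = εσAT⁴ = 0.91 × 5.67×10⁻⁸ × 11.7 × (350)⁴ = 0.91 × 5.67×10⁻⁸ × 11.7 × 1.50×10^10.
P = 9060 W.

P ≈ 9060 W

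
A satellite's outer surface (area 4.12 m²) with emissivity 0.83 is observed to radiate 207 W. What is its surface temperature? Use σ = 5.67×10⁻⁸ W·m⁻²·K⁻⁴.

T ≈ 181 K

From P = εσAT⁴, T = (P / εσA)^(1/4) = (207 / (0.83 × 5.67×10⁻⁸ × 4.12))^(1/4).
T = (1.07×10^9)^(1/4) = 181 K.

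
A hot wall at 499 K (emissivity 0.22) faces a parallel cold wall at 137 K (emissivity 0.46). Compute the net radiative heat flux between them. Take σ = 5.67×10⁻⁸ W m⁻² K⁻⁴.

For two large parallel gray plates, q = σ(T₁⁴ − T₂⁴) / (1/ε₁ + 1/ε₂ − 1).
1/ε₁ + 1/ε₂ − 1 = 1/0.22 + 1/0.46 − 1 = 5.719.
T₁⁴ − T₂⁴ = 6.20×10^10 − 3.52×10^8 = 6.16×10^10 K⁴.
q = 5.67×10⁻⁸ × 6.16×10^10 / 5.719 = 611 W/m².

q ≈ 611 W/m²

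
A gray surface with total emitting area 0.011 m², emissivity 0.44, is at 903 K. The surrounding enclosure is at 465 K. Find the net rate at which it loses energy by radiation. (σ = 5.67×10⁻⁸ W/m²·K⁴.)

Q = εσA(T⁴ − T_s⁴). T⁴ − T_s⁴ = (903)⁴ − (465)⁴ = 6.65×10^11 − 4.68×10^10 = 6.18×10^11 K⁴.
Q = 0.44 × 5.67×10⁻⁸ × 0.0110 × 6.18×10^11 = 170 W.

Q ≈ 170 W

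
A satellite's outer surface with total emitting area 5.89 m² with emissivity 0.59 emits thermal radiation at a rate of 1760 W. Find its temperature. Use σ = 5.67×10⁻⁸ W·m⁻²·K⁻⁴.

From P = εσAT⁴, T = (P / εσA)^(1/4) = (1760 / (0.59 × 5.67×10⁻⁸ × 5.89))^(1/4).
T = (8.93×10^9)^(1/4) = 307 K.

T ≈ 307 K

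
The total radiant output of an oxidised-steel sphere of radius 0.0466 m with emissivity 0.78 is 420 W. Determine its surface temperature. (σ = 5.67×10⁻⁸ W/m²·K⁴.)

T ≈ 768 K

A = 4πr² = 4π × (0.0466)² = 0.0273 m².
From P = εσAT⁴, T = (P / εσA)^(1/4) = (420 / (0.78 × 5.67×10⁻⁸ × 0.0273))^(1/4).
T = (3.48×10^11)^(1/4) = 768 K.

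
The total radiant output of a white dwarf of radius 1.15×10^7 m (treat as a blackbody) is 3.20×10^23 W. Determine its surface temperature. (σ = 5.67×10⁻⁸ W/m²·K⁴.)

A = 4πr² = 4π × (1.15×10^7)² = 1.66×10^15 m².
From P = σAT⁴, T = (P / σA)^(1/4) = (3.20×10^23 / (5.67×10⁻⁸ × 1.66×10^15))^(1/4).
T = (3.40×10^15)^(1/4) = 7630 K.

T ≈ 7630 K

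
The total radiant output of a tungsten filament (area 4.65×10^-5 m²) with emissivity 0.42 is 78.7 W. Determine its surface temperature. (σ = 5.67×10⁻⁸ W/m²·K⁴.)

From P = εσAT⁴, T = (P / εσA)^(1/4) = (78.7 / (0.42 × 5.67×10⁻⁸ × 4.65×10^-5))^(1/4).
T = (7.11×10^13)^(1/4) = 2900 K.

T ≈ 2900 K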